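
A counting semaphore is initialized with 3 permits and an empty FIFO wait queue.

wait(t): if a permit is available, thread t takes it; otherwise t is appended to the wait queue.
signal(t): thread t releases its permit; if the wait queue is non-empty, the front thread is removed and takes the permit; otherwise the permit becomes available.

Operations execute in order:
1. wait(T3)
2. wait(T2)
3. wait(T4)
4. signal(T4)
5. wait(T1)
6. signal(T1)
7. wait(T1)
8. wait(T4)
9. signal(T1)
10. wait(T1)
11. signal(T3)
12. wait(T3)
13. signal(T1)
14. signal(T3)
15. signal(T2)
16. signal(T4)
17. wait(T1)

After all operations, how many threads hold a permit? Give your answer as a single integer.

Answer: 1

Derivation:
Step 1: wait(T3) -> count=2 queue=[] holders={T3}
Step 2: wait(T2) -> count=1 queue=[] holders={T2,T3}
Step 3: wait(T4) -> count=0 queue=[] holders={T2,T3,T4}
Step 4: signal(T4) -> count=1 queue=[] holders={T2,T3}
Step 5: wait(T1) -> count=0 queue=[] holders={T1,T2,T3}
Step 6: signal(T1) -> count=1 queue=[] holders={T2,T3}
Step 7: wait(T1) -> count=0 queue=[] holders={T1,T2,T3}
Step 8: wait(T4) -> count=0 queue=[T4] holders={T1,T2,T3}
Step 9: signal(T1) -> count=0 queue=[] holders={T2,T3,T4}
Step 10: wait(T1) -> count=0 queue=[T1] holders={T2,T3,T4}
Step 11: signal(T3) -> count=0 queue=[] holders={T1,T2,T4}
Step 12: wait(T3) -> count=0 queue=[T3] holders={T1,T2,T4}
Step 13: signal(T1) -> count=0 queue=[] holders={T2,T3,T4}
Step 14: signal(T3) -> count=1 queue=[] holders={T2,T4}
Step 15: signal(T2) -> count=2 queue=[] holders={T4}
Step 16: signal(T4) -> count=3 queue=[] holders={none}
Step 17: wait(T1) -> count=2 queue=[] holders={T1}
Final holders: {T1} -> 1 thread(s)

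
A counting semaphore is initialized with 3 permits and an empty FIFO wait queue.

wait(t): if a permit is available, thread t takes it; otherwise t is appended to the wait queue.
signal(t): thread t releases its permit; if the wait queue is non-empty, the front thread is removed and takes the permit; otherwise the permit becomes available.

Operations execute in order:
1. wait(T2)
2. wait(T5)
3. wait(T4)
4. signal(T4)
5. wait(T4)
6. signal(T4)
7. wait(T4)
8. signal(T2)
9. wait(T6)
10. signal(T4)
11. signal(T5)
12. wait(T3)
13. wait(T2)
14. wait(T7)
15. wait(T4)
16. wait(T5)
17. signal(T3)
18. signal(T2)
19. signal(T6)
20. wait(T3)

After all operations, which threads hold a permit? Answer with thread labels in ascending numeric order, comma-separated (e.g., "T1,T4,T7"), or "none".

Step 1: wait(T2) -> count=2 queue=[] holders={T2}
Step 2: wait(T5) -> count=1 queue=[] holders={T2,T5}
Step 3: wait(T4) -> count=0 queue=[] holders={T2,T4,T5}
Step 4: signal(T4) -> count=1 queue=[] holders={T2,T5}
Step 5: wait(T4) -> count=0 queue=[] holders={T2,T4,T5}
Step 6: signal(T4) -> count=1 queue=[] holders={T2,T5}
Step 7: wait(T4) -> count=0 queue=[] holders={T2,T4,T5}
Step 8: signal(T2) -> count=1 queue=[] holders={T4,T5}
Step 9: wait(T6) -> count=0 queue=[] holders={T4,T5,T6}
Step 10: signal(T4) -> count=1 queue=[] holders={T5,T6}
Step 11: signal(T5) -> count=2 queue=[] holders={T6}
Step 12: wait(T3) -> count=1 queue=[] holders={T3,T6}
Step 13: wait(T2) -> count=0 queue=[] holders={T2,T3,T6}
Step 14: wait(T7) -> count=0 queue=[T7] holders={T2,T3,T6}
Step 15: wait(T4) -> count=0 queue=[T7,T4] holders={T2,T3,T6}
Step 16: wait(T5) -> count=0 queue=[T7,T4,T5] holders={T2,T3,T6}
Step 17: signal(T3) -> count=0 queue=[T4,T5] holders={T2,T6,T7}
Step 18: signal(T2) -> count=0 queue=[T5] holders={T4,T6,T7}
Step 19: signal(T6) -> count=0 queue=[] holders={T4,T5,T7}
Step 20: wait(T3) -> count=0 queue=[T3] holders={T4,T5,T7}
Final holders: T4,T5,T7

Answer: T4,T5,T7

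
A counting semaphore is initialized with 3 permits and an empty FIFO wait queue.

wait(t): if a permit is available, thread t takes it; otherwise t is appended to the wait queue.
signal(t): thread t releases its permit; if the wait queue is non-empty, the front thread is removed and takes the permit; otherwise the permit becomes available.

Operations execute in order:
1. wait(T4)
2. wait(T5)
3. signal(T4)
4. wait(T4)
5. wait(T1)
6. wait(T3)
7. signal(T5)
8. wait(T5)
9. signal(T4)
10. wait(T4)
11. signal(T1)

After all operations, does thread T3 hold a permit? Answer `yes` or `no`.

Step 1: wait(T4) -> count=2 queue=[] holders={T4}
Step 2: wait(T5) -> count=1 queue=[] holders={T4,T5}
Step 3: signal(T4) -> count=2 queue=[] holders={T5}
Step 4: wait(T4) -> count=1 queue=[] holders={T4,T5}
Step 5: wait(T1) -> count=0 queue=[] holders={T1,T4,T5}
Step 6: wait(T3) -> count=0 queue=[T3] holders={T1,T4,T5}
Step 7: signal(T5) -> count=0 queue=[] holders={T1,T3,T4}
Step 8: wait(T5) -> count=0 queue=[T5] holders={T1,T3,T4}
Step 9: signal(T4) -> count=0 queue=[] holders={T1,T3,T5}
Step 10: wait(T4) -> count=0 queue=[T4] holders={T1,T3,T5}
Step 11: signal(T1) -> count=0 queue=[] holders={T3,T4,T5}
Final holders: {T3,T4,T5} -> T3 in holders

Answer: yes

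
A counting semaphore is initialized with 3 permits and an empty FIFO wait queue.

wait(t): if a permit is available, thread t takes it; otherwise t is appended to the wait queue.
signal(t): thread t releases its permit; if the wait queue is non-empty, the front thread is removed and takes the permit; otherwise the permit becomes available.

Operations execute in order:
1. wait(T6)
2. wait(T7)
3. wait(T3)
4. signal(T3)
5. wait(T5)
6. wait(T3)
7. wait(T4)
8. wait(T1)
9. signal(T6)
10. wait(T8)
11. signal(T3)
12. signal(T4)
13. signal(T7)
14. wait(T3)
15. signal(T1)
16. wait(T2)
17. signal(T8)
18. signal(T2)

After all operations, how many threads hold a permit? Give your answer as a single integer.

Step 1: wait(T6) -> count=2 queue=[] holders={T6}
Step 2: wait(T7) -> count=1 queue=[] holders={T6,T7}
Step 3: wait(T3) -> count=0 queue=[] holders={T3,T6,T7}
Step 4: signal(T3) -> count=1 queue=[] holders={T6,T7}
Step 5: wait(T5) -> count=0 queue=[] holders={T5,T6,T7}
Step 6: wait(T3) -> count=0 queue=[T3] holders={T5,T6,T7}
Step 7: wait(T4) -> count=0 queue=[T3,T4] holders={T5,T6,T7}
Step 8: wait(T1) -> count=0 queue=[T3,T4,T1] holders={T5,T6,T7}
Step 9: signal(T6) -> count=0 queue=[T4,T1] holders={T3,T5,T7}
Step 10: wait(T8) -> count=0 queue=[T4,T1,T8] holders={T3,T5,T7}
Step 11: signal(T3) -> count=0 queue=[T1,T8] holders={T4,T5,T7}
Step 12: signal(T4) -> count=0 queue=[T8] holders={T1,T5,T7}
Step 13: signal(T7) -> count=0 queue=[] holders={T1,T5,T8}
Step 14: wait(T3) -> count=0 queue=[T3] holders={T1,T5,T8}
Step 15: signal(T1) -> count=0 queue=[] holders={T3,T5,T8}
Step 16: wait(T2) -> count=0 queue=[T2] holders={T3,T5,T8}
Step 17: signal(T8) -> count=0 queue=[] holders={T2,T3,T5}
Step 18: signal(T2) -> count=1 queue=[] holders={T3,T5}
Final holders: {T3,T5} -> 2 thread(s)

Answer: 2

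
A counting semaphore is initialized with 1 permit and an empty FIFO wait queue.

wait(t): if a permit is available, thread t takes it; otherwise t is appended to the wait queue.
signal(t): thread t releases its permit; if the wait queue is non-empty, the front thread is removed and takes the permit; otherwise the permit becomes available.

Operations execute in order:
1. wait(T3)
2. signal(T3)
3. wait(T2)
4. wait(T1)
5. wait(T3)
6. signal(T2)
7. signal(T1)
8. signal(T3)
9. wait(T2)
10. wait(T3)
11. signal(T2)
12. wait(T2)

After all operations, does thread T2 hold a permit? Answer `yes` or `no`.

Step 1: wait(T3) -> count=0 queue=[] holders={T3}
Step 2: signal(T3) -> count=1 queue=[] holders={none}
Step 3: wait(T2) -> count=0 queue=[] holders={T2}
Step 4: wait(T1) -> count=0 queue=[T1] holders={T2}
Step 5: wait(T3) -> count=0 queue=[T1,T3] holders={T2}
Step 6: signal(T2) -> count=0 queue=[T3] holders={T1}
Step 7: signal(T1) -> count=0 queue=[] holders={T3}
Step 8: signal(T3) -> count=1 queue=[] holders={none}
Step 9: wait(T2) -> count=0 queue=[] holders={T2}
Step 10: wait(T3) -> count=0 queue=[T3] holders={T2}
Step 11: signal(T2) -> count=0 queue=[] holders={T3}
Step 12: wait(T2) -> count=0 queue=[T2] holders={T3}
Final holders: {T3} -> T2 not in holders

Answer: no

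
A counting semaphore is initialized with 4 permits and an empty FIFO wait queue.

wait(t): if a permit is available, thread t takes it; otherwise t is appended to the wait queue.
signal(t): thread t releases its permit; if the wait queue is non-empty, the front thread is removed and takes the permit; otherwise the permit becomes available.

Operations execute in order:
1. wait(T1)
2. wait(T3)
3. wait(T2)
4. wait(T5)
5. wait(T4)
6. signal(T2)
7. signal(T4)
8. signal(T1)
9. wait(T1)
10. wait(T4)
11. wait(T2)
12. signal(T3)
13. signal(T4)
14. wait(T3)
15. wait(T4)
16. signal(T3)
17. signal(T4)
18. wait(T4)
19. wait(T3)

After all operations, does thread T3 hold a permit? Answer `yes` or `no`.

Answer: no

Derivation:
Step 1: wait(T1) -> count=3 queue=[] holders={T1}
Step 2: wait(T3) -> count=2 queue=[] holders={T1,T3}
Step 3: wait(T2) -> count=1 queue=[] holders={T1,T2,T3}
Step 4: wait(T5) -> count=0 queue=[] holders={T1,T2,T3,T5}
Step 5: wait(T4) -> count=0 queue=[T4] holders={T1,T2,T3,T5}
Step 6: signal(T2) -> count=0 queue=[] holders={T1,T3,T4,T5}
Step 7: signal(T4) -> count=1 queue=[] holders={T1,T3,T5}
Step 8: signal(T1) -> count=2 queue=[] holders={T3,T5}
Step 9: wait(T1) -> count=1 queue=[] holders={T1,T3,T5}
Step 10: wait(T4) -> count=0 queue=[] holders={T1,T3,T4,T5}
Step 11: wait(T2) -> count=0 queue=[T2] holders={T1,T3,T4,T5}
Step 12: signal(T3) -> count=0 queue=[] holders={T1,T2,T4,T5}
Step 13: signal(T4) -> count=1 queue=[] holders={T1,T2,T5}
Step 14: wait(T3) -> count=0 queue=[] holders={T1,T2,T3,T5}
Step 15: wait(T4) -> count=0 queue=[T4] holders={T1,T2,T3,T5}
Step 16: signal(T3) -> count=0 queue=[] holders={T1,T2,T4,T5}
Step 17: signal(T4) -> count=1 queue=[] holders={T1,T2,T5}
Step 18: wait(T4) -> count=0 queue=[] holders={T1,T2,T4,T5}
Step 19: wait(T3) -> count=0 queue=[T3] holders={T1,T2,T4,T5}
Final holders: {T1,T2,T4,T5} -> T3 not in holders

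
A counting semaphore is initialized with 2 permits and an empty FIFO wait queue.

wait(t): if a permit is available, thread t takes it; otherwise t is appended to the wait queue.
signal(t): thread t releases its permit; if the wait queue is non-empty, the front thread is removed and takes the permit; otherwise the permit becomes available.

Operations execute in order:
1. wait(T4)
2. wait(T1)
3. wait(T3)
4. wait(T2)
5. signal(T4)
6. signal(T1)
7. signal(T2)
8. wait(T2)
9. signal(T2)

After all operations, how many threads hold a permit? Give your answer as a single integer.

Step 1: wait(T4) -> count=1 queue=[] holders={T4}
Step 2: wait(T1) -> count=0 queue=[] holders={T1,T4}
Step 3: wait(T3) -> count=0 queue=[T3] holders={T1,T4}
Step 4: wait(T2) -> count=0 queue=[T3,T2] holders={T1,T4}
Step 5: signal(T4) -> count=0 queue=[T2] holders={T1,T3}
Step 6: signal(T1) -> count=0 queue=[] holders={T2,T3}
Step 7: signal(T2) -> count=1 queue=[] holders={T3}
Step 8: wait(T2) -> count=0 queue=[] holders={T2,T3}
Step 9: signal(T2) -> count=1 queue=[] holders={T3}
Final holders: {T3} -> 1 thread(s)

Answer: 1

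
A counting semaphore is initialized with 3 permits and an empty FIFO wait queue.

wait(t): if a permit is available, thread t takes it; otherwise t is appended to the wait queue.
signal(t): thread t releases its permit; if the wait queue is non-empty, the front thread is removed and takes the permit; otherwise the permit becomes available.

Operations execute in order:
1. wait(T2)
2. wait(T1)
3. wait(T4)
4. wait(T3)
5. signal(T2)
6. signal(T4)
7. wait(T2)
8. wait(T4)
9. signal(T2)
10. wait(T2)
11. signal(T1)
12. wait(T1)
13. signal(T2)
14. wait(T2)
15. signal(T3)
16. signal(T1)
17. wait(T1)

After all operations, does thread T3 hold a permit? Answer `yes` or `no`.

Answer: no

Derivation:
Step 1: wait(T2) -> count=2 queue=[] holders={T2}
Step 2: wait(T1) -> count=1 queue=[] holders={T1,T2}
Step 3: wait(T4) -> count=0 queue=[] holders={T1,T2,T4}
Step 4: wait(T3) -> count=0 queue=[T3] holders={T1,T2,T4}
Step 5: signal(T2) -> count=0 queue=[] holders={T1,T3,T4}
Step 6: signal(T4) -> count=1 queue=[] holders={T1,T3}
Step 7: wait(T2) -> count=0 queue=[] holders={T1,T2,T3}
Step 8: wait(T4) -> count=0 queue=[T4] holders={T1,T2,T3}
Step 9: signal(T2) -> count=0 queue=[] holders={T1,T3,T4}
Step 10: wait(T2) -> count=0 queue=[T2] holders={T1,T3,T4}
Step 11: signal(T1) -> count=0 queue=[] holders={T2,T3,T4}
Step 12: wait(T1) -> count=0 queue=[T1] holders={T2,T3,T4}
Step 13: signal(T2) -> count=0 queue=[] holders={T1,T3,T4}
Step 14: wait(T2) -> count=0 queue=[T2] holders={T1,T3,T4}
Step 15: signal(T3) -> count=0 queue=[] holders={T1,T2,T4}
Step 16: signal(T1) -> count=1 queue=[] holders={T2,T4}
Step 17: wait(T1) -> count=0 queue=[] holders={T1,T2,T4}
Final holders: {T1,T2,T4} -> T3 not in holders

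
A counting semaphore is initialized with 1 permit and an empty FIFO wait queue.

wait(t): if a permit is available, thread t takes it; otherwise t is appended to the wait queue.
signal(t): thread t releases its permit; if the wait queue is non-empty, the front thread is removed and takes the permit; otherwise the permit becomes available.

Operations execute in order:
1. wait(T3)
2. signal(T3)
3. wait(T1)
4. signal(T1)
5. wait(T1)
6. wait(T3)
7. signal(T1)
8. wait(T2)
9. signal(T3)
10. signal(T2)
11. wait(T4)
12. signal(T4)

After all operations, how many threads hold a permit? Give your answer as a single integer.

Answer: 0

Derivation:
Step 1: wait(T3) -> count=0 queue=[] holders={T3}
Step 2: signal(T3) -> count=1 queue=[] holders={none}
Step 3: wait(T1) -> count=0 queue=[] holders={T1}
Step 4: signal(T1) -> count=1 queue=[] holders={none}
Step 5: wait(T1) -> count=0 queue=[] holders={T1}
Step 6: wait(T3) -> count=0 queue=[T3] holders={T1}
Step 7: signal(T1) -> count=0 queue=[] holders={T3}
Step 8: wait(T2) -> count=0 queue=[T2] holders={T3}
Step 9: signal(T3) -> count=0 queue=[] holders={T2}
Step 10: signal(T2) -> count=1 queue=[] holders={none}
Step 11: wait(T4) -> count=0 queue=[] holders={T4}
Step 12: signal(T4) -> count=1 queue=[] holders={none}
Final holders: {none} -> 0 thread(s)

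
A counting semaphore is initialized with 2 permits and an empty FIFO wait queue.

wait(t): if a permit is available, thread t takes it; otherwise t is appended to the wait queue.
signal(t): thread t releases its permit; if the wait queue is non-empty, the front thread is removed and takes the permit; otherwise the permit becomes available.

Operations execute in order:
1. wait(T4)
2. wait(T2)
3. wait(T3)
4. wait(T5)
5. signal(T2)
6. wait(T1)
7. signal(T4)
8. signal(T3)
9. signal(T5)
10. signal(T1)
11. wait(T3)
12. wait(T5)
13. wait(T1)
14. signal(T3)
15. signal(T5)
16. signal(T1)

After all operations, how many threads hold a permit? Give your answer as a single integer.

Answer: 0

Derivation:
Step 1: wait(T4) -> count=1 queue=[] holders={T4}
Step 2: wait(T2) -> count=0 queue=[] holders={T2,T4}
Step 3: wait(T3) -> count=0 queue=[T3] holders={T2,T4}
Step 4: wait(T5) -> count=0 queue=[T3,T5] holders={T2,T4}
Step 5: signal(T2) -> count=0 queue=[T5] holders={T3,T4}
Step 6: wait(T1) -> count=0 queue=[T5,T1] holders={T3,T4}
Step 7: signal(T4) -> count=0 queue=[T1] holders={T3,T5}
Step 8: signal(T3) -> count=0 queue=[] holders={T1,T5}
Step 9: signal(T5) -> count=1 queue=[] holders={T1}
Step 10: signal(T1) -> count=2 queue=[] holders={none}
Step 11: wait(T3) -> count=1 queue=[] holders={T3}
Step 12: wait(T5) -> count=0 queue=[] holders={T3,T5}
Step 13: wait(T1) -> count=0 queue=[T1] holders={T3,T5}
Step 14: signal(T3) -> count=0 queue=[] holders={T1,T5}
Step 15: signal(T5) -> count=1 queue=[] holders={T1}
Step 16: signal(T1) -> count=2 queue=[] holders={none}
Final holders: {none} -> 0 thread(s)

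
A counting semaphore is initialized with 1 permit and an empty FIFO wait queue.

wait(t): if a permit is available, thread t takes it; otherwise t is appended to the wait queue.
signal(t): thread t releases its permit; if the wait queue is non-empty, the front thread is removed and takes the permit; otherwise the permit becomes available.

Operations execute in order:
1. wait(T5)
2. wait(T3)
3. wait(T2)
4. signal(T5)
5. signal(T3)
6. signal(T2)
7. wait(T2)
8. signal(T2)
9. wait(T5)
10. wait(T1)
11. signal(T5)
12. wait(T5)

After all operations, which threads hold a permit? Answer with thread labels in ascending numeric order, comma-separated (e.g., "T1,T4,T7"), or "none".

Step 1: wait(T5) -> count=0 queue=[] holders={T5}
Step 2: wait(T3) -> count=0 queue=[T3] holders={T5}
Step 3: wait(T2) -> count=0 queue=[T3,T2] holders={T5}
Step 4: signal(T5) -> count=0 queue=[T2] holders={T3}
Step 5: signal(T3) -> count=0 queue=[] holders={T2}
Step 6: signal(T2) -> count=1 queue=[] holders={none}
Step 7: wait(T2) -> count=0 queue=[] holders={T2}
Step 8: signal(T2) -> count=1 queue=[] holders={none}
Step 9: wait(T5) -> count=0 queue=[] holders={T5}
Step 10: wait(T1) -> count=0 queue=[T1] holders={T5}
Step 11: signal(T5) -> count=0 queue=[] holders={T1}
Step 12: wait(T5) -> count=0 queue=[T5] holders={T1}
Final holders: T1

Answer: T1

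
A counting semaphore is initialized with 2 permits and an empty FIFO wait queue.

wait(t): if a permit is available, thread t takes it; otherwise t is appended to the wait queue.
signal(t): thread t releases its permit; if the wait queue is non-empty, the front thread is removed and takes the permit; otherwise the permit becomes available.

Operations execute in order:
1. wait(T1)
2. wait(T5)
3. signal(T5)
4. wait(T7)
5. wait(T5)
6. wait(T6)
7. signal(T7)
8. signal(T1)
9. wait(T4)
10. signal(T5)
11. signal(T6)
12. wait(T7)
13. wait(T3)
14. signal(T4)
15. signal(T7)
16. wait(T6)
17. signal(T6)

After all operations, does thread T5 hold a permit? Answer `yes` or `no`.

Answer: no

Derivation:
Step 1: wait(T1) -> count=1 queue=[] holders={T1}
Step 2: wait(T5) -> count=0 queue=[] holders={T1,T5}
Step 3: signal(T5) -> count=1 queue=[] holders={T1}
Step 4: wait(T7) -> count=0 queue=[] holders={T1,T7}
Step 5: wait(T5) -> count=0 queue=[T5] holders={T1,T7}
Step 6: wait(T6) -> count=0 queue=[T5,T6] holders={T1,T7}
Step 7: signal(T7) -> count=0 queue=[T6] holders={T1,T5}
Step 8: signal(T1) -> count=0 queue=[] holders={T5,T6}
Step 9: wait(T4) -> count=0 queue=[T4] holders={T5,T6}
Step 10: signal(T5) -> count=0 queue=[] holders={T4,T6}
Step 11: signal(T6) -> count=1 queue=[] holders={T4}
Step 12: wait(T7) -> count=0 queue=[] holders={T4,T7}
Step 13: wait(T3) -> count=0 queue=[T3] holders={T4,T7}
Step 14: signal(T4) -> count=0 queue=[] holders={T3,T7}
Step 15: signal(T7) -> count=1 queue=[] holders={T3}
Step 16: wait(T6) -> count=0 queue=[] holders={T3,T6}
Step 17: signal(T6) -> count=1 queue=[] holders={T3}
Final holders: {T3} -> T5 not in holders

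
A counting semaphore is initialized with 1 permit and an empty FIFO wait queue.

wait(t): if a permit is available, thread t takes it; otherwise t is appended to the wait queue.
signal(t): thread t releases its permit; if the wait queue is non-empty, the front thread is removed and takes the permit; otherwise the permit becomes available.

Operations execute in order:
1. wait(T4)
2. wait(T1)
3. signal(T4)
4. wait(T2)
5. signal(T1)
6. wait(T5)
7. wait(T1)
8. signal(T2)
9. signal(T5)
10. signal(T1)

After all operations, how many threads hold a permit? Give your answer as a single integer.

Answer: 0

Derivation:
Step 1: wait(T4) -> count=0 queue=[] holders={T4}
Step 2: wait(T1) -> count=0 queue=[T1] holders={T4}
Step 3: signal(T4) -> count=0 queue=[] holders={T1}
Step 4: wait(T2) -> count=0 queue=[T2] holders={T1}
Step 5: signal(T1) -> count=0 queue=[] holders={T2}
Step 6: wait(T5) -> count=0 queue=[T5] holders={T2}
Step 7: wait(T1) -> count=0 queue=[T5,T1] holders={T2}
Step 8: signal(T2) -> count=0 queue=[T1] holders={T5}
Step 9: signal(T5) -> count=0 queue=[] holders={T1}
Step 10: signal(T1) -> count=1 queue=[] holders={none}
Final holders: {none} -> 0 thread(s)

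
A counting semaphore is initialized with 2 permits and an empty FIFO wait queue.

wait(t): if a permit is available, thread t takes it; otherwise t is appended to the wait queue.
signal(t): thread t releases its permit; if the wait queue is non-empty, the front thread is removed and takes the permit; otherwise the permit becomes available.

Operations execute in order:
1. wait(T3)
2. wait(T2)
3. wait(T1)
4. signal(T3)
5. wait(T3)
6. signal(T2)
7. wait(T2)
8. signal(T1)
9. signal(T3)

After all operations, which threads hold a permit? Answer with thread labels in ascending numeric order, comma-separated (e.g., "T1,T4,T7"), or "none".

Answer: T2

Derivation:
Step 1: wait(T3) -> count=1 queue=[] holders={T3}
Step 2: wait(T2) -> count=0 queue=[] holders={T2,T3}
Step 3: wait(T1) -> count=0 queue=[T1] holders={T2,T3}
Step 4: signal(T3) -> count=0 queue=[] holders={T1,T2}
Step 5: wait(T3) -> count=0 queue=[T3] holders={T1,T2}
Step 6: signal(T2) -> count=0 queue=[] holders={T1,T3}
Step 7: wait(T2) -> count=0 queue=[T2] holders={T1,T3}
Step 8: signal(T1) -> count=0 queue=[] holders={T2,T3}
Step 9: signal(T3) -> count=1 queue=[] holders={T2}
Final holders: T2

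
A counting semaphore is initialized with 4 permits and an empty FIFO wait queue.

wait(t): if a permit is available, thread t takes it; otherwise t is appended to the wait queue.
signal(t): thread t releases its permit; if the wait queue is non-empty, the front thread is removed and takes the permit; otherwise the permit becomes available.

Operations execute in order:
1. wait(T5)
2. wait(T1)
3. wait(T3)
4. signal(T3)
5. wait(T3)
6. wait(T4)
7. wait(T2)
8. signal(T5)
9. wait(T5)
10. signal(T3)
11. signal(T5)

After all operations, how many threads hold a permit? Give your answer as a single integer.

Step 1: wait(T5) -> count=3 queue=[] holders={T5}
Step 2: wait(T1) -> count=2 queue=[] holders={T1,T5}
Step 3: wait(T3) -> count=1 queue=[] holders={T1,T3,T5}
Step 4: signal(T3) -> count=2 queue=[] holders={T1,T5}
Step 5: wait(T3) -> count=1 queue=[] holders={T1,T3,T5}
Step 6: wait(T4) -> count=0 queue=[] holders={T1,T3,T4,T5}
Step 7: wait(T2) -> count=0 queue=[T2] holders={T1,T3,T4,T5}
Step 8: signal(T5) -> count=0 queue=[] holders={T1,T2,T3,T4}
Step 9: wait(T5) -> count=0 queue=[T5] holders={T1,T2,T3,T4}
Step 10: signal(T3) -> count=0 queue=[] holders={T1,T2,T4,T5}
Step 11: signal(T5) -> count=1 queue=[] holders={T1,T2,T4}
Final holders: {T1,T2,T4} -> 3 thread(s)

Answer: 3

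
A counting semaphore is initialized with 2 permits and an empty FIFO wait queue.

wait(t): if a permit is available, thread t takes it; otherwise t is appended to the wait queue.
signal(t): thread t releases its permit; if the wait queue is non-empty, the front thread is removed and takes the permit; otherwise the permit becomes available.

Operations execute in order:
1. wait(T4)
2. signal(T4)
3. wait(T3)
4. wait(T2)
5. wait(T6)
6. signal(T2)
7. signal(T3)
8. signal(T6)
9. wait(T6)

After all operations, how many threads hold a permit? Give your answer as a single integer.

Step 1: wait(T4) -> count=1 queue=[] holders={T4}
Step 2: signal(T4) -> count=2 queue=[] holders={none}
Step 3: wait(T3) -> count=1 queue=[] holders={T3}
Step 4: wait(T2) -> count=0 queue=[] holders={T2,T3}
Step 5: wait(T6) -> count=0 queue=[T6] holders={T2,T3}
Step 6: signal(T2) -> count=0 queue=[] holders={T3,T6}
Step 7: signal(T3) -> count=1 queue=[] holders={T6}
Step 8: signal(T6) -> count=2 queue=[] holders={none}
Step 9: wait(T6) -> count=1 queue=[] holders={T6}
Final holders: {T6} -> 1 thread(s)

Answer: 1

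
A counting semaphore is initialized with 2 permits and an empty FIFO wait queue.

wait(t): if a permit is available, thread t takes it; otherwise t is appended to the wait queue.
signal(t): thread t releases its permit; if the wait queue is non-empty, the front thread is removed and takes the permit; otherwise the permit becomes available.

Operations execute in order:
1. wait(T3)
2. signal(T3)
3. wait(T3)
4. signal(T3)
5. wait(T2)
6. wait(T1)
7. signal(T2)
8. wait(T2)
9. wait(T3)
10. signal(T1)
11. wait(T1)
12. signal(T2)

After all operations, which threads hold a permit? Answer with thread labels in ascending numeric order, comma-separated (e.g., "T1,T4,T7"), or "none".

Answer: T1,T3

Derivation:
Step 1: wait(T3) -> count=1 queue=[] holders={T3}
Step 2: signal(T3) -> count=2 queue=[] holders={none}
Step 3: wait(T3) -> count=1 queue=[] holders={T3}
Step 4: signal(T3) -> count=2 queue=[] holders={none}
Step 5: wait(T2) -> count=1 queue=[] holders={T2}
Step 6: wait(T1) -> count=0 queue=[] holders={T1,T2}
Step 7: signal(T2) -> count=1 queue=[] holders={T1}
Step 8: wait(T2) -> count=0 queue=[] holders={T1,T2}
Step 9: wait(T3) -> count=0 queue=[T3] holders={T1,T2}
Step 10: signal(T1) -> count=0 queue=[] holders={T2,T3}
Step 11: wait(T1) -> count=0 queue=[T1] holders={T2,T3}
Step 12: signal(T2) -> count=0 queue=[] holders={T1,T3}
Final holders: T1,T3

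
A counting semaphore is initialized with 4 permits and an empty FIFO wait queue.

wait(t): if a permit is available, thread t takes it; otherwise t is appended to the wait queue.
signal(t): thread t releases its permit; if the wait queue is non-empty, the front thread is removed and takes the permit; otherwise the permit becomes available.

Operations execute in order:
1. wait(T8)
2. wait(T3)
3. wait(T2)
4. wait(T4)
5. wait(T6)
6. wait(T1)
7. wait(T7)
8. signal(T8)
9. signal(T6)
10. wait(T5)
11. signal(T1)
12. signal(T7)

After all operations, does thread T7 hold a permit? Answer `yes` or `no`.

Answer: no

Derivation:
Step 1: wait(T8) -> count=3 queue=[] holders={T8}
Step 2: wait(T3) -> count=2 queue=[] holders={T3,T8}
Step 3: wait(T2) -> count=1 queue=[] holders={T2,T3,T8}
Step 4: wait(T4) -> count=0 queue=[] holders={T2,T3,T4,T8}
Step 5: wait(T6) -> count=0 queue=[T6] holders={T2,T3,T4,T8}
Step 6: wait(T1) -> count=0 queue=[T6,T1] holders={T2,T3,T4,T8}
Step 7: wait(T7) -> count=0 queue=[T6,T1,T7] holders={T2,T3,T4,T8}
Step 8: signal(T8) -> count=0 queue=[T1,T7] holders={T2,T3,T4,T6}
Step 9: signal(T6) -> count=0 queue=[T7] holders={T1,T2,T3,T4}
Step 10: wait(T5) -> count=0 queue=[T7,T5] holders={T1,T2,T3,T4}
Step 11: signal(T1) -> count=0 queue=[T5] holders={T2,T3,T4,T7}
Step 12: signal(T7) -> count=0 queue=[] holders={T2,T3,T4,T5}
Final holders: {T2,T3,T4,T5} -> T7 not in holders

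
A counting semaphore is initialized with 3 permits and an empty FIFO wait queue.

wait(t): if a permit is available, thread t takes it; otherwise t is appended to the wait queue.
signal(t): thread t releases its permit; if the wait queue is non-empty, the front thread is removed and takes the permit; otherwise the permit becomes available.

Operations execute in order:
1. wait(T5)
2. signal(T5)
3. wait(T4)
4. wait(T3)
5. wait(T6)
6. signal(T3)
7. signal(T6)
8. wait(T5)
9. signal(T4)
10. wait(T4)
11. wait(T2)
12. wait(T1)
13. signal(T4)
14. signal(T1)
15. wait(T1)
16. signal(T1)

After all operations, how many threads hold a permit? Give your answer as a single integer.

Step 1: wait(T5) -> count=2 queue=[] holders={T5}
Step 2: signal(T5) -> count=3 queue=[] holders={none}
Step 3: wait(T4) -> count=2 queue=[] holders={T4}
Step 4: wait(T3) -> count=1 queue=[] holders={T3,T4}
Step 5: wait(T6) -> count=0 queue=[] holders={T3,T4,T6}
Step 6: signal(T3) -> count=1 queue=[] holders={T4,T6}
Step 7: signal(T6) -> count=2 queue=[] holders={T4}
Step 8: wait(T5) -> count=1 queue=[] holders={T4,T5}
Step 9: signal(T4) -> count=2 queue=[] holders={T5}
Step 10: wait(T4) -> count=1 queue=[] holders={T4,T5}
Step 11: wait(T2) -> count=0 queue=[] holders={T2,T4,T5}
Step 12: wait(T1) -> count=0 queue=[T1] holders={T2,T4,T5}
Step 13: signal(T4) -> count=0 queue=[] holders={T1,T2,T5}
Step 14: signal(T1) -> count=1 queue=[] holders={T2,T5}
Step 15: wait(T1) -> count=0 queue=[] holders={T1,T2,T5}
Step 16: signal(T1) -> count=1 queue=[] holders={T2,T5}
Final holders: {T2,T5} -> 2 thread(s)

Answer: 2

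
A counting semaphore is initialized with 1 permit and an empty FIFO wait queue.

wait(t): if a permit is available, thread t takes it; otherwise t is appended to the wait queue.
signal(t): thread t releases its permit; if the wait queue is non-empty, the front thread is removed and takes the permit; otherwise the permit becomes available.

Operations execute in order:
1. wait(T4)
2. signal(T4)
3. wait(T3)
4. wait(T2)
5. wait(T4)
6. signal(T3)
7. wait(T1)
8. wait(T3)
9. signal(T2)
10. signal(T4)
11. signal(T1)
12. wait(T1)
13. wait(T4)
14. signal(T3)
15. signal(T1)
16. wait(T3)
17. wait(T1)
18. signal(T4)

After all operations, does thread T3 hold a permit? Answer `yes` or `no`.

Step 1: wait(T4) -> count=0 queue=[] holders={T4}
Step 2: signal(T4) -> count=1 queue=[] holders={none}
Step 3: wait(T3) -> count=0 queue=[] holders={T3}
Step 4: wait(T2) -> count=0 queue=[T2] holders={T3}
Step 5: wait(T4) -> count=0 queue=[T2,T4] holders={T3}
Step 6: signal(T3) -> count=0 queue=[T4] holders={T2}
Step 7: wait(T1) -> count=0 queue=[T4,T1] holders={T2}
Step 8: wait(T3) -> count=0 queue=[T4,T1,T3] holders={T2}
Step 9: signal(T2) -> count=0 queue=[T1,T3] holders={T4}
Step 10: signal(T4) -> count=0 queue=[T3] holders={T1}
Step 11: signal(T1) -> count=0 queue=[] holders={T3}
Step 12: wait(T1) -> count=0 queue=[T1] holders={T3}
Step 13: wait(T4) -> count=0 queue=[T1,T4] holders={T3}
Step 14: signal(T3) -> count=0 queue=[T4] holders={T1}
Step 15: signal(T1) -> count=0 queue=[] holders={T4}
Step 16: wait(T3) -> count=0 queue=[T3] holders={T4}
Step 17: wait(T1) -> count=0 queue=[T3,T1] holders={T4}
Step 18: signal(T4) -> count=0 queue=[T1] holders={T3}
Final holders: {T3} -> T3 in holders

Answer: yes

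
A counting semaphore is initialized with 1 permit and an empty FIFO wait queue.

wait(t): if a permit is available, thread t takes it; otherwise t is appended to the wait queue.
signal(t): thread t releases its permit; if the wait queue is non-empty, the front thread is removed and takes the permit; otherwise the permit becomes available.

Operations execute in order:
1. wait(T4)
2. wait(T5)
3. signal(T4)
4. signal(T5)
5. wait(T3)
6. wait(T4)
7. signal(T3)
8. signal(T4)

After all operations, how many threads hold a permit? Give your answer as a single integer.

Answer: 0

Derivation:
Step 1: wait(T4) -> count=0 queue=[] holders={T4}
Step 2: wait(T5) -> count=0 queue=[T5] holders={T4}
Step 3: signal(T4) -> count=0 queue=[] holders={T5}
Step 4: signal(T5) -> count=1 queue=[] holders={none}
Step 5: wait(T3) -> count=0 queue=[] holders={T3}
Step 6: wait(T4) -> count=0 queue=[T4] holders={T3}
Step 7: signal(T3) -> count=0 queue=[] holders={T4}
Step 8: signal(T4) -> count=1 queue=[] holders={none}
Final holders: {none} -> 0 thread(s)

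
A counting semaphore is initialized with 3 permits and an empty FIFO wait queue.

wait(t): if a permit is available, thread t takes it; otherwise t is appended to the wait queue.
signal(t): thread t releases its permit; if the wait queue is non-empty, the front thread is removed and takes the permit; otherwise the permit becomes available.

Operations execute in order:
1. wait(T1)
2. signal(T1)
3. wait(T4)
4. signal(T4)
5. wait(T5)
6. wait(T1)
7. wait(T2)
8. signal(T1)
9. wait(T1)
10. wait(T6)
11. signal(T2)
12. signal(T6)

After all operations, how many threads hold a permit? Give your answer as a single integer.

Step 1: wait(T1) -> count=2 queue=[] holders={T1}
Step 2: signal(T1) -> count=3 queue=[] holders={none}
Step 3: wait(T4) -> count=2 queue=[] holders={T4}
Step 4: signal(T4) -> count=3 queue=[] holders={none}
Step 5: wait(T5) -> count=2 queue=[] holders={T5}
Step 6: wait(T1) -> count=1 queue=[] holders={T1,T5}
Step 7: wait(T2) -> count=0 queue=[] holders={T1,T2,T5}
Step 8: signal(T1) -> count=1 queue=[] holders={T2,T5}
Step 9: wait(T1) -> count=0 queue=[] holders={T1,T2,T5}
Step 10: wait(T6) -> count=0 queue=[T6] holders={T1,T2,T5}
Step 11: signal(T2) -> count=0 queue=[] holders={T1,T5,T6}
Step 12: signal(T6) -> count=1 queue=[] holders={T1,T5}
Final holders: {T1,T5} -> 2 thread(s)

Answer: 2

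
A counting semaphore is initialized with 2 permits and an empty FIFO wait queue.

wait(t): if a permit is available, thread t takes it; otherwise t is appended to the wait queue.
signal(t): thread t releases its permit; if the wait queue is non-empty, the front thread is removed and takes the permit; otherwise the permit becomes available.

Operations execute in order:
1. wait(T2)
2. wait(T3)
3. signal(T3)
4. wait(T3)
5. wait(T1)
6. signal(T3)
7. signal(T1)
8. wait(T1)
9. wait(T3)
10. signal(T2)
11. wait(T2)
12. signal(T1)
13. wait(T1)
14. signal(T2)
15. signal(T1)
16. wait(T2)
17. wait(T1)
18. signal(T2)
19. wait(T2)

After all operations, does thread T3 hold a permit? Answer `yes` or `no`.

Step 1: wait(T2) -> count=1 queue=[] holders={T2}
Step 2: wait(T3) -> count=0 queue=[] holders={T2,T3}
Step 3: signal(T3) -> count=1 queue=[] holders={T2}
Step 4: wait(T3) -> count=0 queue=[] holders={T2,T3}
Step 5: wait(T1) -> count=0 queue=[T1] holders={T2,T3}
Step 6: signal(T3) -> count=0 queue=[] holders={T1,T2}
Step 7: signal(T1) -> count=1 queue=[] holders={T2}
Step 8: wait(T1) -> count=0 queue=[] holders={T1,T2}
Step 9: wait(T3) -> count=0 queue=[T3] holders={T1,T2}
Step 10: signal(T2) -> count=0 queue=[] holders={T1,T3}
Step 11: wait(T2) -> count=0 queue=[T2] holders={T1,T3}
Step 12: signal(T1) -> count=0 queue=[] holders={T2,T3}
Step 13: wait(T1) -> count=0 queue=[T1] holders={T2,T3}
Step 14: signal(T2) -> count=0 queue=[] holders={T1,T3}
Step 15: signal(T1) -> count=1 queue=[] holders={T3}
Step 16: wait(T2) -> count=0 queue=[] holders={T2,T3}
Step 17: wait(T1) -> count=0 queue=[T1] holders={T2,T3}
Step 18: signal(T2) -> count=0 queue=[] holders={T1,T3}
Step 19: wait(T2) -> count=0 queue=[T2] holders={T1,T3}
Final holders: {T1,T3} -> T3 in holders

Answer: yes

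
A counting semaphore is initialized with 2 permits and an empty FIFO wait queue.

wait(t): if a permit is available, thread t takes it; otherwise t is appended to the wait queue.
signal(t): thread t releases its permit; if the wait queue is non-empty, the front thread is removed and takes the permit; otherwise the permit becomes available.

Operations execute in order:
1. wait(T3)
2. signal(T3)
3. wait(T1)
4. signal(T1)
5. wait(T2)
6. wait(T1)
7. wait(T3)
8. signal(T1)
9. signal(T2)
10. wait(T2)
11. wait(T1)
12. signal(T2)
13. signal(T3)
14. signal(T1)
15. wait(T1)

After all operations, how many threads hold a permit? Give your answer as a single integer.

Step 1: wait(T3) -> count=1 queue=[] holders={T3}
Step 2: signal(T3) -> count=2 queue=[] holders={none}
Step 3: wait(T1) -> count=1 queue=[] holders={T1}
Step 4: signal(T1) -> count=2 queue=[] holders={none}
Step 5: wait(T2) -> count=1 queue=[] holders={T2}
Step 6: wait(T1) -> count=0 queue=[] holders={T1,T2}
Step 7: wait(T3) -> count=0 queue=[T3] holders={T1,T2}
Step 8: signal(T1) -> count=0 queue=[] holders={T2,T3}
Step 9: signal(T2) -> count=1 queue=[] holders={T3}
Step 10: wait(T2) -> count=0 queue=[] holders={T2,T3}
Step 11: wait(T1) -> count=0 queue=[T1] holders={T2,T3}
Step 12: signal(T2) -> count=0 queue=[] holders={T1,T3}
Step 13: signal(T3) -> count=1 queue=[] holders={T1}
Step 14: signal(T1) -> count=2 queue=[] holders={none}
Step 15: wait(T1) -> count=1 queue=[] holders={T1}
Final holders: {T1} -> 1 thread(s)

Answer: 1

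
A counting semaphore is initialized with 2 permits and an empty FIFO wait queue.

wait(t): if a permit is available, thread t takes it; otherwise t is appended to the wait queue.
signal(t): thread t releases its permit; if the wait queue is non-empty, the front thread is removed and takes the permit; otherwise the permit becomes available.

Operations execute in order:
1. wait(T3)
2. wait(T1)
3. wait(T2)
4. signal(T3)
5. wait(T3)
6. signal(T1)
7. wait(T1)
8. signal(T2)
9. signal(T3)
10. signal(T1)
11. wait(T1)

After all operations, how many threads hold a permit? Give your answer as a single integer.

Step 1: wait(T3) -> count=1 queue=[] holders={T3}
Step 2: wait(T1) -> count=0 queue=[] holders={T1,T3}
Step 3: wait(T2) -> count=0 queue=[T2] holders={T1,T3}
Step 4: signal(T3) -> count=0 queue=[] holders={T1,T2}
Step 5: wait(T3) -> count=0 queue=[T3] holders={T1,T2}
Step 6: signal(T1) -> count=0 queue=[] holders={T2,T3}
Step 7: wait(T1) -> count=0 queue=[T1] holders={T2,T3}
Step 8: signal(T2) -> count=0 queue=[] holders={T1,T3}
Step 9: signal(T3) -> count=1 queue=[] holders={T1}
Step 10: signal(T1) -> count=2 queue=[] holders={none}
Step 11: wait(T1) -> count=1 queue=[] holders={T1}
Final holders: {T1} -> 1 thread(s)

Answer: 1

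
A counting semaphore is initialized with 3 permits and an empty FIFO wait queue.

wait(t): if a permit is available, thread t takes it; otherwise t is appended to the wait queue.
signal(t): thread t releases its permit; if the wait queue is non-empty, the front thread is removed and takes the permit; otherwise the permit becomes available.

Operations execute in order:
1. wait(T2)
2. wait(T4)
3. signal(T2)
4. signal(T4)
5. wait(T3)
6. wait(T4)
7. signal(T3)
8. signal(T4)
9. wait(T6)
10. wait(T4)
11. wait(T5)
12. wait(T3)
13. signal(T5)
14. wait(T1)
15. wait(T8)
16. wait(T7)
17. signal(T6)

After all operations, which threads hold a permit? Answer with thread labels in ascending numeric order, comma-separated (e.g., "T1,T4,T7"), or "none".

Step 1: wait(T2) -> count=2 queue=[] holders={T2}
Step 2: wait(T4) -> count=1 queue=[] holders={T2,T4}
Step 3: signal(T2) -> count=2 queue=[] holders={T4}
Step 4: signal(T4) -> count=3 queue=[] holders={none}
Step 5: wait(T3) -> count=2 queue=[] holders={T3}
Step 6: wait(T4) -> count=1 queue=[] holders={T3,T4}
Step 7: signal(T3) -> count=2 queue=[] holders={T4}
Step 8: signal(T4) -> count=3 queue=[] holders={none}
Step 9: wait(T6) -> count=2 queue=[] holders={T6}
Step 10: wait(T4) -> count=1 queue=[] holders={T4,T6}
Step 11: wait(T5) -> count=0 queue=[] holders={T4,T5,T6}
Step 12: wait(T3) -> count=0 queue=[T3] holders={T4,T5,T6}
Step 13: signal(T5) -> count=0 queue=[] holders={T3,T4,T6}
Step 14: wait(T1) -> count=0 queue=[T1] holders={T3,T4,T6}
Step 15: wait(T8) -> count=0 queue=[T1,T8] holders={T3,T4,T6}
Step 16: wait(T7) -> count=0 queue=[T1,T8,T7] holders={T3,T4,T6}
Step 17: signal(T6) -> count=0 queue=[T8,T7] holders={T1,T3,T4}
Final holders: T1,T3,T4

Answer: T1,T3,T4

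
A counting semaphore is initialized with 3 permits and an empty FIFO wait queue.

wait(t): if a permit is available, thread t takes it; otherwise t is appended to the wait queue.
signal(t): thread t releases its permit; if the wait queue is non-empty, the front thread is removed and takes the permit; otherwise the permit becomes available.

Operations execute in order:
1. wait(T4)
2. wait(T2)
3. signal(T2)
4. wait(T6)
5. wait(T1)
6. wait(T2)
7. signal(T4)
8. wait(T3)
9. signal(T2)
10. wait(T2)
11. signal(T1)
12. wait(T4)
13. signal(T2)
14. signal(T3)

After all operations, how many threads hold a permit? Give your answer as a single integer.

Step 1: wait(T4) -> count=2 queue=[] holders={T4}
Step 2: wait(T2) -> count=1 queue=[] holders={T2,T4}
Step 3: signal(T2) -> count=2 queue=[] holders={T4}
Step 4: wait(T6) -> count=1 queue=[] holders={T4,T6}
Step 5: wait(T1) -> count=0 queue=[] holders={T1,T4,T6}
Step 6: wait(T2) -> count=0 queue=[T2] holders={T1,T4,T6}
Step 7: signal(T4) -> count=0 queue=[] holders={T1,T2,T6}
Step 8: wait(T3) -> count=0 queue=[T3] holders={T1,T2,T6}
Step 9: signal(T2) -> count=0 queue=[] holders={T1,T3,T6}
Step 10: wait(T2) -> count=0 queue=[T2] holders={T1,T3,T6}
Step 11: signal(T1) -> count=0 queue=[] holders={T2,T3,T6}
Step 12: wait(T4) -> count=0 queue=[T4] holders={T2,T3,T6}
Step 13: signal(T2) -> count=0 queue=[] holders={T3,T4,T6}
Step 14: signal(T3) -> count=1 queue=[] holders={T4,T6}
Final holders: {T4,T6} -> 2 thread(s)

Answer: 2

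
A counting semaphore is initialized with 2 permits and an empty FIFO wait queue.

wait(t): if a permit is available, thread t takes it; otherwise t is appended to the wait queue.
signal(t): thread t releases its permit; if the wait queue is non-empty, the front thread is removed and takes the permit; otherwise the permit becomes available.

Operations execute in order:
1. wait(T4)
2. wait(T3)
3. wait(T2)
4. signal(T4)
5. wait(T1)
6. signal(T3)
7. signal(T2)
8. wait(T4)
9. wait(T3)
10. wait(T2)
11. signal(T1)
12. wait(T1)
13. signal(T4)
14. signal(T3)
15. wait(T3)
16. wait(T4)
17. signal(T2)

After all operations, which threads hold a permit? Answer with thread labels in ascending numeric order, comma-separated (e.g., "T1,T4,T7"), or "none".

Answer: T1,T3

Derivation:
Step 1: wait(T4) -> count=1 queue=[] holders={T4}
Step 2: wait(T3) -> count=0 queue=[] holders={T3,T4}
Step 3: wait(T2) -> count=0 queue=[T2] holders={T3,T4}
Step 4: signal(T4) -> count=0 queue=[] holders={T2,T3}
Step 5: wait(T1) -> count=0 queue=[T1] holders={T2,T3}
Step 6: signal(T3) -> count=0 queue=[] holders={T1,T2}
Step 7: signal(T2) -> count=1 queue=[] holders={T1}
Step 8: wait(T4) -> count=0 queue=[] holders={T1,T4}
Step 9: wait(T3) -> count=0 queue=[T3] holders={T1,T4}
Step 10: wait(T2) -> count=0 queue=[T3,T2] holders={T1,T4}
Step 11: signal(T1) -> count=0 queue=[T2] holders={T3,T4}
Step 12: wait(T1) -> count=0 queue=[T2,T1] holders={T3,T4}
Step 13: signal(T4) -> count=0 queue=[T1] holders={T2,T3}
Step 14: signal(T3) -> count=0 queue=[] holders={T1,T2}
Step 15: wait(T3) -> count=0 queue=[T3] holders={T1,T2}
Step 16: wait(T4) -> count=0 queue=[T3,T4] holders={T1,T2}
Step 17: signal(T2) -> count=0 queue=[T4] holders={T1,T3}
Final holders: T1,T3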